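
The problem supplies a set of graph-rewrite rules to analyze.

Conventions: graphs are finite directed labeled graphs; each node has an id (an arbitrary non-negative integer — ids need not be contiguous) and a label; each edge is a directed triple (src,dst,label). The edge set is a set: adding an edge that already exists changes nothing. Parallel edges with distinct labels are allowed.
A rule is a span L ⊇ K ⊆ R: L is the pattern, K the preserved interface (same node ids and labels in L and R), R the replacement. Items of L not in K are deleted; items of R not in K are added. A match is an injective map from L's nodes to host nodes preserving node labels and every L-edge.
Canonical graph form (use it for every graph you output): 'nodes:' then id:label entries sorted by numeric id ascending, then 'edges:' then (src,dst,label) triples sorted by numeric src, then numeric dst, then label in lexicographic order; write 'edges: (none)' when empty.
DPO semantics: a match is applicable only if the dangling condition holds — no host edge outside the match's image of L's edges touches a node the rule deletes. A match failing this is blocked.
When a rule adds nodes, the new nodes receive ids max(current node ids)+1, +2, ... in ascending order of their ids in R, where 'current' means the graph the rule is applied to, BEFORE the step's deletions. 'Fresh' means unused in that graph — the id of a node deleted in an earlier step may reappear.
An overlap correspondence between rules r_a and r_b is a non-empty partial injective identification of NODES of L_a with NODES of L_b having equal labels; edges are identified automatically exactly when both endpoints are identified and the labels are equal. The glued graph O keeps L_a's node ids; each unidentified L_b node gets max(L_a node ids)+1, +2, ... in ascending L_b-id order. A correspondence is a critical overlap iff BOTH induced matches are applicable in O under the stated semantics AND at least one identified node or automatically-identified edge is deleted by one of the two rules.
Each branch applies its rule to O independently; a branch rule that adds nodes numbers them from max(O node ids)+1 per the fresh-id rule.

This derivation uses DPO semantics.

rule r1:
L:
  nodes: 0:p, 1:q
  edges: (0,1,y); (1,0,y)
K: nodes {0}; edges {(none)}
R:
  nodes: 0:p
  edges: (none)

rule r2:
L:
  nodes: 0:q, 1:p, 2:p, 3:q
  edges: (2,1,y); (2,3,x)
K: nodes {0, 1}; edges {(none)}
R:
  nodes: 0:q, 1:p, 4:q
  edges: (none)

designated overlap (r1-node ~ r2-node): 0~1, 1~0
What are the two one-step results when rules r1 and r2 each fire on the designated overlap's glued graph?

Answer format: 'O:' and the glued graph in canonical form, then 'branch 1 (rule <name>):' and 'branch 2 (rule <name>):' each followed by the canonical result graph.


O:
nodes: 0:p, 1:q, 2:p, 3:q
edges: (0,1,y); (1,0,y); (2,0,y); (2,3,x)
branch 1 (rule r1):
nodes: 0:p, 2:p, 3:q
edges: (2,0,y); (2,3,x)
branch 2 (rule r2):
nodes: 0:p, 1:q, 4:q
edges: (0,1,y); (1,0,y)


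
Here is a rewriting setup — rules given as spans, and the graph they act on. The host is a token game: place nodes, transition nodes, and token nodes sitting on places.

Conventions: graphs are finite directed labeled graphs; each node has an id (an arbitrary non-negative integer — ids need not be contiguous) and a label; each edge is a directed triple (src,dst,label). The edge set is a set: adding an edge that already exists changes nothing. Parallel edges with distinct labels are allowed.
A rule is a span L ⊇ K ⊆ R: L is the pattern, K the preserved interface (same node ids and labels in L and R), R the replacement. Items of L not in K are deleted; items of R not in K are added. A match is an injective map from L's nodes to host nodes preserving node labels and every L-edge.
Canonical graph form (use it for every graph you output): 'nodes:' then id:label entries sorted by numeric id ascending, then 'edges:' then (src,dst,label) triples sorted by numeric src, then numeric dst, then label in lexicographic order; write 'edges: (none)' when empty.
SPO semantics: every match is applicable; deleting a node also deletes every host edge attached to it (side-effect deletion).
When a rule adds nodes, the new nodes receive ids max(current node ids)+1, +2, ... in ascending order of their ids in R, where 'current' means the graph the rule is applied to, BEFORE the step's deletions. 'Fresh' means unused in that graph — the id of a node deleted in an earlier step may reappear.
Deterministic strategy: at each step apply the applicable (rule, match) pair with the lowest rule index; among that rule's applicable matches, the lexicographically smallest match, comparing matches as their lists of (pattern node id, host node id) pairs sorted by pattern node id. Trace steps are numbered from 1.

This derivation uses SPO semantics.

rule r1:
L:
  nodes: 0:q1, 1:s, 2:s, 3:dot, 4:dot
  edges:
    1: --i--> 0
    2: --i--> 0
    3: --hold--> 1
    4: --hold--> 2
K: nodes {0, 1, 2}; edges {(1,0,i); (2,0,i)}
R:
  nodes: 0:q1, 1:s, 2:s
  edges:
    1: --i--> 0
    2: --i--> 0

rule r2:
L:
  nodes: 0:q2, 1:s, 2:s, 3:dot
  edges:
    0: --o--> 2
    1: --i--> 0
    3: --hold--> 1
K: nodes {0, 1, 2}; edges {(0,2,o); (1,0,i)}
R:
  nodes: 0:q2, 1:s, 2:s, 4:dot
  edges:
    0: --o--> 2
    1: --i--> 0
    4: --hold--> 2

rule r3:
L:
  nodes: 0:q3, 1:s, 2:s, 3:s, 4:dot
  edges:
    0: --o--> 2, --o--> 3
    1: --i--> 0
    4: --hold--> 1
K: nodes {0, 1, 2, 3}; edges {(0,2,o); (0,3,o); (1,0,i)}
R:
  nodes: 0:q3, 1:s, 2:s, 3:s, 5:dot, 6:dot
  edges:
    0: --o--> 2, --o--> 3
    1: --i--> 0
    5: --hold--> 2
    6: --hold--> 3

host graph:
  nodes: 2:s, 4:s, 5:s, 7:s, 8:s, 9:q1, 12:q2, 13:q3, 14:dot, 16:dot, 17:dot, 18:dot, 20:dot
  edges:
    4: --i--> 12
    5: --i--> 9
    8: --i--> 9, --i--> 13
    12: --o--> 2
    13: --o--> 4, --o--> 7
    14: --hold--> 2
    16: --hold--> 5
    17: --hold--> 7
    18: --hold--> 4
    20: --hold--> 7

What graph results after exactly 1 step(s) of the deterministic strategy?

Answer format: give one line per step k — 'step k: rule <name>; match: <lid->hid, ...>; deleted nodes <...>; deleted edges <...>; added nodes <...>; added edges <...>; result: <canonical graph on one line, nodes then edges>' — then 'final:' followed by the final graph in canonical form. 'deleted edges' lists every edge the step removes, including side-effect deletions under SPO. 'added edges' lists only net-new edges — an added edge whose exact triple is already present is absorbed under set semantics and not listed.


step 1: rule r2; match: 0->12, 1->4, 2->2, 3->18; deleted nodes 18; deleted edges (18,4,hold); added nodes 21; added edges (21,2,hold); result: nodes: 2:s, 4:s, 5:s, 7:s, 8:s, 9:q1, 12:q2, 13:q3, 14:dot, 16:dot, 17:dot, 20:dot, 21:dot edges: (4,12,i); (5,9,i); (8,9,i); (8,13,i); (12,2,o); (13,4,o); (13,7,o); (14,2,hold); (16,5,hold); (17,7,hold); (20,7,hold); (21,2,hold)
final:
nodes: 2:s, 4:s, 5:s, 7:s, 8:s, 9:q1, 12:q2, 13:q3, 14:dot, 16:dot, 17:dot, 20:dot, 21:dot
edges: (4,12,i); (5,9,i); (8,9,i); (8,13,i); (12,2,o); (13,4,o); (13,7,o); (14,2,hold); (16,5,hold); (17,7,hold); (20,7,hold); (21,2,hold)


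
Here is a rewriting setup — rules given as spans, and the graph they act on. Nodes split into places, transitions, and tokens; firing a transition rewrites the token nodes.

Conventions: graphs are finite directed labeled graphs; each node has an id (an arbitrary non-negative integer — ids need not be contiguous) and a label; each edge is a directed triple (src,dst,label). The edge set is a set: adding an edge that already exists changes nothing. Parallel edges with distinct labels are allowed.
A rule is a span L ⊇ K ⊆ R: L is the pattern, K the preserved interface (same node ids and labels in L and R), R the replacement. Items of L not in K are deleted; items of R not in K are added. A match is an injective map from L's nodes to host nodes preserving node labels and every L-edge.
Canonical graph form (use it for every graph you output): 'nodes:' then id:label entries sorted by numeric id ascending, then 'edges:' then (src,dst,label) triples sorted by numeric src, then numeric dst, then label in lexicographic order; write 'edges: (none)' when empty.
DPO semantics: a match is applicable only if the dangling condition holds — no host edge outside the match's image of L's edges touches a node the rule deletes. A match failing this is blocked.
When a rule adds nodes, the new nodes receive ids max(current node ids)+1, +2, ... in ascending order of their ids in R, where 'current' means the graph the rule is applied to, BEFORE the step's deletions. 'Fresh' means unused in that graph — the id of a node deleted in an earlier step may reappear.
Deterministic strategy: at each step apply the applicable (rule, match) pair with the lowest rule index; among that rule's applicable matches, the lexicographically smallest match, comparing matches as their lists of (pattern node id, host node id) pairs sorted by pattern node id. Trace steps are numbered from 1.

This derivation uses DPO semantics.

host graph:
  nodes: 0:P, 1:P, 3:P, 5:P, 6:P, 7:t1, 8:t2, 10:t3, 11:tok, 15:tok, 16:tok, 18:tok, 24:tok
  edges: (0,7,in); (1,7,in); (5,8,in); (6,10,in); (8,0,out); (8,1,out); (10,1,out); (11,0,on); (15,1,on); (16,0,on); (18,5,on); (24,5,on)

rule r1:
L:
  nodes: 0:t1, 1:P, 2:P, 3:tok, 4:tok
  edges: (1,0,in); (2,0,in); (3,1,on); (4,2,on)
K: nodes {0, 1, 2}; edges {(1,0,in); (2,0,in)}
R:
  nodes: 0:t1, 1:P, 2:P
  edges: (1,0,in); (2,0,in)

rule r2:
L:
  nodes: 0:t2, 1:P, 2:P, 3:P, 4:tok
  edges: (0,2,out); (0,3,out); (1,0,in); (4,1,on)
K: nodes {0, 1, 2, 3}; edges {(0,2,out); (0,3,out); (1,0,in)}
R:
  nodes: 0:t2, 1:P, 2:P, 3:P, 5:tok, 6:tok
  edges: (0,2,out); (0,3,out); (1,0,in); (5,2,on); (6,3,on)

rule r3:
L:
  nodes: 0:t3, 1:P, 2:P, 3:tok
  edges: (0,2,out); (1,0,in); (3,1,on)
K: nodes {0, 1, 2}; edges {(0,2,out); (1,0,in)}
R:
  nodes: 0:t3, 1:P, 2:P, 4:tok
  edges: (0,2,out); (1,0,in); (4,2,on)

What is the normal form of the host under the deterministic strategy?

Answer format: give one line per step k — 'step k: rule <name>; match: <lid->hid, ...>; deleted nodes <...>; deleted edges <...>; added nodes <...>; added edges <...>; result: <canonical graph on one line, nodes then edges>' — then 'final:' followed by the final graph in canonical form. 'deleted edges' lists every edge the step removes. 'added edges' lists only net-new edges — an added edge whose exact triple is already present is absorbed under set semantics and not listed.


step 1: rule r1; match: 0->7, 1->0, 2->1, 3->11, 4->15; deleted nodes 11, 15; deleted edges (11,0,on); (15,1,on); added nodes (none); added edges (none); result: nodes: 0:P, 1:P, 3:P, 5:P, 6:P, 7:t1, 8:t2, 10:t3, 16:tok, 18:tok, 24:tok edges: (0,7,in); (1,7,in); (5,8,in); (6,10,in); (8,0,out); (8,1,out); (10,1,out); (16,0,on); (18,5,on); (24,5,on)
step 2: rule r2; match: 0->8, 1->5, 2->0, 3->1, 4->18; deleted nodes 18; deleted edges (18,5,on); added nodes 25, 26; added edges (25,0,on); (26,1,on); result: nodes: 0:P, 1:P, 3:P, 5:P, 6:P, 7:t1, 8:t2, 10:t3, 16:tok, 24:tok, 25:tok, 26:tok edges: (0,7,in); (1,7,in); (5,8,in); (6,10,in); (8,0,out); (8,1,out); (10,1,out); (16,0,on); (24,5,on); (25,0,on); (26,1,on)
step 3: rule r1; match: 0->7, 1->0, 2->1, 3->16, 4->26; deleted nodes 16, 26; deleted edges (16,0,on); (26,1,on); added nodes (none); added edges (none); result: nodes: 0:P, 1:P, 3:P, 5:P, 6:P, 7:t1, 8:t2, 10:t3, 24:tok, 25:tok edges: (0,7,in); (1,7,in); (5,8,in); (6,10,in); (8,0,out); (8,1,out); (10,1,out); (24,5,on); (25,0,on)
step 4: rule r2; match: 0->8, 1->5, 2->0, 3->1, 4->24; deleted nodes 24; deleted edges (24,5,on); added nodes 26, 27; added edges (26,0,on); (27,1,on); result: nodes: 0:P, 1:P, 3:P, 5:P, 6:P, 7:t1, 8:t2, 10:t3, 25:tok, 26:tok, 27:tok edges: (0,7,in); (1,7,in); (5,8,in); (6,10,in); (8,0,out); (8,1,out); (10,1,out); (25,0,on); (26,0,on); (27,1,on)
step 5: rule r1; match: 0->7, 1->0, 2->1, 3->25, 4->27; deleted nodes 25, 27; deleted edges (25,0,on); (27,1,on); added nodes (none); added edges (none); result: nodes: 0:P, 1:P, 3:P, 5:P, 6:P, 7:t1, 8:t2, 10:t3, 26:tok edges: (0,7,in); (1,7,in); (5,8,in); (6,10,in); (8,0,out); (8,1,out); (10,1,out); (26,0,on)
final:
nodes: 0:P, 1:P, 3:P, 5:P, 6:P, 7:t1, 8:t2, 10:t3, 26:tok
edges: (0,7,in); (1,7,in); (5,8,in); (6,10,in); (8,0,out); (8,1,out); (10,1,out); (26,0,on)


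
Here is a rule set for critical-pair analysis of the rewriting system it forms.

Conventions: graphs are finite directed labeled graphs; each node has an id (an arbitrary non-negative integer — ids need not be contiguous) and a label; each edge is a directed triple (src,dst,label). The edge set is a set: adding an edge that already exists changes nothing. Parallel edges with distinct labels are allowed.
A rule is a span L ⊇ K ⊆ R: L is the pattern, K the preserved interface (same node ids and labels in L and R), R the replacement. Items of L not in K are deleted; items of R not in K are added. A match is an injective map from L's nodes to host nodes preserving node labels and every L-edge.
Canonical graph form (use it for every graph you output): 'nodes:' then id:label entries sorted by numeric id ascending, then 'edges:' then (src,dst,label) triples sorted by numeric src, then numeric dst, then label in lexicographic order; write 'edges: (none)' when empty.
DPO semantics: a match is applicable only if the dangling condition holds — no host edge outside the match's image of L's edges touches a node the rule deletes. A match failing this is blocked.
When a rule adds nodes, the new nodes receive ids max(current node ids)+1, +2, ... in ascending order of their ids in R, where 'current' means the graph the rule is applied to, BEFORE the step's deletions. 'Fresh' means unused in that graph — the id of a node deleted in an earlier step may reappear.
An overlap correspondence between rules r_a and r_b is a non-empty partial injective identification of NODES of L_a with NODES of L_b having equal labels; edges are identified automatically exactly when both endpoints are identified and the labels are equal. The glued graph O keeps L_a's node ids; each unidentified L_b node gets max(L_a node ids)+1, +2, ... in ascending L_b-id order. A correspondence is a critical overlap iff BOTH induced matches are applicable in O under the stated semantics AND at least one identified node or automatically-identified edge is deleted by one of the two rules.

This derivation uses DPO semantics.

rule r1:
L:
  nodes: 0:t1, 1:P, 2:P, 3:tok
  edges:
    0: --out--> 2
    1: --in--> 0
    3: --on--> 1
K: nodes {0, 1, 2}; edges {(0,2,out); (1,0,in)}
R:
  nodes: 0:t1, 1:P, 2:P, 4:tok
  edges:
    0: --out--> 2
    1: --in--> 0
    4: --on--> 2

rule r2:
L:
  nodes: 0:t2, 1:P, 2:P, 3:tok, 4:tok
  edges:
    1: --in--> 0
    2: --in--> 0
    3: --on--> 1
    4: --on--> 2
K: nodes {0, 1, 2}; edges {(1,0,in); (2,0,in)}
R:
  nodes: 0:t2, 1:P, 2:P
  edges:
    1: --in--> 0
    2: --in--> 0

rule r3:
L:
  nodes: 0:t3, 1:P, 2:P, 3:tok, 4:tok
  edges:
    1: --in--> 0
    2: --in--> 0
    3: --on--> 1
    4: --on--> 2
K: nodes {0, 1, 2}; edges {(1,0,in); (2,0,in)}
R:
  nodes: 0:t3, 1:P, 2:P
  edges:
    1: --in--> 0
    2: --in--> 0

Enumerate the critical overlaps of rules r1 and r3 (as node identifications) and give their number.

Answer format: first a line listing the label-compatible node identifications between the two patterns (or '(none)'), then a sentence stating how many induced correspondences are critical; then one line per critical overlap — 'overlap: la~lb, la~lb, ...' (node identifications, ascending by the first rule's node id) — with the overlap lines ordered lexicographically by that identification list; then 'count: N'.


label-compatible node identifications between L(r1) and L(r3): 1~1, 1~2, 2~1, 2~2, 3~3, 3~4
4 of the induced correspondences are critical overlaps of r1 and r3.
overlap: 1~1, 2~2, 3~3
overlap: 1~1, 3~3
overlap: 1~2, 2~1, 3~4
overlap: 1~2, 3~4
count: 4


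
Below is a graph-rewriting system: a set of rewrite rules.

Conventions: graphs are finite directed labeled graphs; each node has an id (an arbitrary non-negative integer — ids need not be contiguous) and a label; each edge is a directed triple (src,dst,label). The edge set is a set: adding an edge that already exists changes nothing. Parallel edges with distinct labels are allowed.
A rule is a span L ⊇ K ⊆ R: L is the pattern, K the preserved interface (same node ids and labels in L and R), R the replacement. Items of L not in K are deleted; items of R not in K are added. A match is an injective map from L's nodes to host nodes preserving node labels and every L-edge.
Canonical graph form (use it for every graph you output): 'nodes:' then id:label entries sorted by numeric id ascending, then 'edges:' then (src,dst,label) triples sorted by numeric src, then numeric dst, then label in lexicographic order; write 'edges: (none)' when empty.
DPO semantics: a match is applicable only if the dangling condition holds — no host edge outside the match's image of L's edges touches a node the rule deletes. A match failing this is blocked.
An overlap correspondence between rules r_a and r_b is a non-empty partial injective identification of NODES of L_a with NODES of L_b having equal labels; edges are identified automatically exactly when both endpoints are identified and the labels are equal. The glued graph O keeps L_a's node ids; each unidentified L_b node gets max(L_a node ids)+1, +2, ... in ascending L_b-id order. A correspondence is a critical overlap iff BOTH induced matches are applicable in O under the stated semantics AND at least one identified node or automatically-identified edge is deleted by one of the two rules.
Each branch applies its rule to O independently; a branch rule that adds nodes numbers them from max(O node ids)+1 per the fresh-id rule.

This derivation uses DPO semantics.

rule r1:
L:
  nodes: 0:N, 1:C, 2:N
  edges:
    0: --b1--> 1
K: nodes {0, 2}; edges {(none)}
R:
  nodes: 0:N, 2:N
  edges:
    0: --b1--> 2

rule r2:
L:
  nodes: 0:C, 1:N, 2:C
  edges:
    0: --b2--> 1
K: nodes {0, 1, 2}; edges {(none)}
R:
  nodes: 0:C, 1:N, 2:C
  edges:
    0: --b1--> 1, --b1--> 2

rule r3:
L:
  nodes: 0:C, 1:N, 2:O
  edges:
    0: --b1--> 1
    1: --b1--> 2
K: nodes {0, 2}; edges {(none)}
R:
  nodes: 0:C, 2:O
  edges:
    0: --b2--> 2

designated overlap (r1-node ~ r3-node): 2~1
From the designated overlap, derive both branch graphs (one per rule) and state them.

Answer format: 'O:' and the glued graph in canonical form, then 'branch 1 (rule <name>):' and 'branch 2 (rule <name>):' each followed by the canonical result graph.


O:
nodes: 0:N, 1:C, 2:N, 3:C, 4:O
edges: (0,1,b1); (2,4,b1); (3,2,b1)
branch 1 (rule r1):
nodes: 0:N, 2:N, 3:C, 4:O
edges: (0,2,b1); (2,4,b1); (3,2,b1)
branch 2 (rule r3):
nodes: 0:N, 1:C, 3:C, 4:O
edges: (0,1,b1); (3,4,b2)


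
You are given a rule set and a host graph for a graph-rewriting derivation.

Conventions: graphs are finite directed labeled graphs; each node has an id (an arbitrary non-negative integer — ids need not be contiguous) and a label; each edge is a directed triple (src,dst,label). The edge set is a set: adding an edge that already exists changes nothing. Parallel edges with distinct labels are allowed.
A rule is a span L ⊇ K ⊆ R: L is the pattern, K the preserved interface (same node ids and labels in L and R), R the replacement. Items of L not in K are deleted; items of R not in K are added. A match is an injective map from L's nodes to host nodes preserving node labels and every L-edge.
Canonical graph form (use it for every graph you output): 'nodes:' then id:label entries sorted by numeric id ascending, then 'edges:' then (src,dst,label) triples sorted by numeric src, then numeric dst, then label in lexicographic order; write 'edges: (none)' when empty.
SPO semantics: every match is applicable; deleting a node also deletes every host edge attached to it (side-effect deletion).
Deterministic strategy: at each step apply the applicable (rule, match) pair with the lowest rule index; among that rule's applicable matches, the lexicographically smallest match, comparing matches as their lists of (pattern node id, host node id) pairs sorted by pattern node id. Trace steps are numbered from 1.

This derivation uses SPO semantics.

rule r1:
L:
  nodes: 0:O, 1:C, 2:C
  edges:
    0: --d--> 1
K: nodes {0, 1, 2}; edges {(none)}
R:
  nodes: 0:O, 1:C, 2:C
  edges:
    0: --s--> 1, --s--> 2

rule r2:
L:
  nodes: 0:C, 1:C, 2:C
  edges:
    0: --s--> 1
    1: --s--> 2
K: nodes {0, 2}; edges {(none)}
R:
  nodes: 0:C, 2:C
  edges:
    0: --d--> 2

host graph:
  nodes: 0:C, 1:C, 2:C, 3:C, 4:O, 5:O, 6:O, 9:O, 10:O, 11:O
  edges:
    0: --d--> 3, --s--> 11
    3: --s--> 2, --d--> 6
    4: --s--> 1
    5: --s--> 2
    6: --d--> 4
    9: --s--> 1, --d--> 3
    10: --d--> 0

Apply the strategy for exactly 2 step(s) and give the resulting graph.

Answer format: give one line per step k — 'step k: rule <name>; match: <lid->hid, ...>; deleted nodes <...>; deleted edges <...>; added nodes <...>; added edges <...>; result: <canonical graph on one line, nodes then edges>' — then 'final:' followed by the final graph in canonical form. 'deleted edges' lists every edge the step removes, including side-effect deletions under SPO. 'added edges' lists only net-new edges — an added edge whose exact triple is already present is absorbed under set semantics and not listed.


step 1: rule r1; match: 0->9, 1->3, 2->0; deleted nodes (none); deleted edges (9,3,d); added nodes (none); added edges (9,0,s); (9,3,s); result: nodes: 0:C, 1:C, 2:C, 3:C, 4:O, 5:O, 6:O, 9:O, 10:O, 11:O edges: (0,3,d); (0,11,s); (3,2,s); (3,6,d); (4,1,s); (5,2,s); (6,4,d); (9,0,s); (9,1,s); (9,3,s); (10,0,d)
step 2: rule r1; match: 0->10, 1->0, 2->1; deleted nodes (none); deleted edges (10,0,d); added nodes (none); added edges (10,0,s); (10,1,s); result: nodes: 0:C, 1:C, 2:C, 3:C, 4:O, 5:O, 6:O, 9:O, 10:O, 11:O edges: (0,3,d); (0,11,s); (3,2,s); (3,6,d); (4,1,s); (5,2,s); (6,4,d); (9,0,s); (9,1,s); (9,3,s); (10,0,s); (10,1,s)
final:
nodes: 0:C, 1:C, 2:C, 3:C, 4:O, 5:O, 6:O, 9:O, 10:O, 11:O
edges: (0,3,d); (0,11,s); (3,2,s); (3,6,d); (4,1,s); (5,2,s); (6,4,d); (9,0,s); (9,1,s); (9,3,s); (10,0,s); (10,1,s)


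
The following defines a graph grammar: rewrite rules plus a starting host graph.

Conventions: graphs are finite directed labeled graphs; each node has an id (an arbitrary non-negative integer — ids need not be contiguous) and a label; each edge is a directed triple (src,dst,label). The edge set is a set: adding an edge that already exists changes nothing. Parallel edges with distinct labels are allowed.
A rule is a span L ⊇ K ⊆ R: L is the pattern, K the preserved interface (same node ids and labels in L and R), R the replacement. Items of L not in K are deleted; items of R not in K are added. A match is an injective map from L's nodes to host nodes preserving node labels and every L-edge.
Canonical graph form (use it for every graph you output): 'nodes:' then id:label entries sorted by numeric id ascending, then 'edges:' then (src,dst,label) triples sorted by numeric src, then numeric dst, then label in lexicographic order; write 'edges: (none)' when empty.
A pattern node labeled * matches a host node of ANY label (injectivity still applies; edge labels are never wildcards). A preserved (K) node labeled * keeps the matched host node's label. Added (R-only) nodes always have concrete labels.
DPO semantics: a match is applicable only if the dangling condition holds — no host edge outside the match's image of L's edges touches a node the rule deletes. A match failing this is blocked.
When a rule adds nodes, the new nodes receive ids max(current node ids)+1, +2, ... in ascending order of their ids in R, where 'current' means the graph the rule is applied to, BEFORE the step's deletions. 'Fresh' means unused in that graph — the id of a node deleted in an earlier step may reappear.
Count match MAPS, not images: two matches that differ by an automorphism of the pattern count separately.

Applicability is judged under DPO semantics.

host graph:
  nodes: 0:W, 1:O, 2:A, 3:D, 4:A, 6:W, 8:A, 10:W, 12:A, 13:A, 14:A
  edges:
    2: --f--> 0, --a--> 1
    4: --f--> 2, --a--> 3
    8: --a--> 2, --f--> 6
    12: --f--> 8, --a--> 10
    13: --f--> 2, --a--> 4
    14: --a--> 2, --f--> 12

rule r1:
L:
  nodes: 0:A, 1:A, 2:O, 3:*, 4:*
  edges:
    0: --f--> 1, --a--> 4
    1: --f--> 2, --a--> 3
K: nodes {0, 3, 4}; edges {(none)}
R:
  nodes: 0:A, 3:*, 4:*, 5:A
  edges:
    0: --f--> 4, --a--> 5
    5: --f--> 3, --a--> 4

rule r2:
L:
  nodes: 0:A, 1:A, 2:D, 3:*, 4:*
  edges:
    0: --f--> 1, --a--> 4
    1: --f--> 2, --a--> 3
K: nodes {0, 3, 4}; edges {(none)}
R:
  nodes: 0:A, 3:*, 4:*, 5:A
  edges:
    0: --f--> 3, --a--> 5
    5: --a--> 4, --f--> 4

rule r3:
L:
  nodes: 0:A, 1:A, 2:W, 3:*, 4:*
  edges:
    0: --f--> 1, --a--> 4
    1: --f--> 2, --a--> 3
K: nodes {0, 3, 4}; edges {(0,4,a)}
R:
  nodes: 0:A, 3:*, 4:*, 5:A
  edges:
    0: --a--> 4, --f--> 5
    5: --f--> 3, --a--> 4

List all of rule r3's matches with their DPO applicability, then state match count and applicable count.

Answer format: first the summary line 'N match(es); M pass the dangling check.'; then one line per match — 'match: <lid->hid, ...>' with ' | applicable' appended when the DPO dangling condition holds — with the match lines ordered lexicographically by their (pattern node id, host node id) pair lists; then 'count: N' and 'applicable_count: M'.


3 match(es); 1 pass the dangling check.
match: 0->4, 1->2, 2->0, 3->1, 4->3
match: 0->12, 1->8, 2->6, 3->2, 4->10 | applicable
match: 0->13, 1->2, 2->0, 3->1, 4->4
count: 3
applicable_count: 1


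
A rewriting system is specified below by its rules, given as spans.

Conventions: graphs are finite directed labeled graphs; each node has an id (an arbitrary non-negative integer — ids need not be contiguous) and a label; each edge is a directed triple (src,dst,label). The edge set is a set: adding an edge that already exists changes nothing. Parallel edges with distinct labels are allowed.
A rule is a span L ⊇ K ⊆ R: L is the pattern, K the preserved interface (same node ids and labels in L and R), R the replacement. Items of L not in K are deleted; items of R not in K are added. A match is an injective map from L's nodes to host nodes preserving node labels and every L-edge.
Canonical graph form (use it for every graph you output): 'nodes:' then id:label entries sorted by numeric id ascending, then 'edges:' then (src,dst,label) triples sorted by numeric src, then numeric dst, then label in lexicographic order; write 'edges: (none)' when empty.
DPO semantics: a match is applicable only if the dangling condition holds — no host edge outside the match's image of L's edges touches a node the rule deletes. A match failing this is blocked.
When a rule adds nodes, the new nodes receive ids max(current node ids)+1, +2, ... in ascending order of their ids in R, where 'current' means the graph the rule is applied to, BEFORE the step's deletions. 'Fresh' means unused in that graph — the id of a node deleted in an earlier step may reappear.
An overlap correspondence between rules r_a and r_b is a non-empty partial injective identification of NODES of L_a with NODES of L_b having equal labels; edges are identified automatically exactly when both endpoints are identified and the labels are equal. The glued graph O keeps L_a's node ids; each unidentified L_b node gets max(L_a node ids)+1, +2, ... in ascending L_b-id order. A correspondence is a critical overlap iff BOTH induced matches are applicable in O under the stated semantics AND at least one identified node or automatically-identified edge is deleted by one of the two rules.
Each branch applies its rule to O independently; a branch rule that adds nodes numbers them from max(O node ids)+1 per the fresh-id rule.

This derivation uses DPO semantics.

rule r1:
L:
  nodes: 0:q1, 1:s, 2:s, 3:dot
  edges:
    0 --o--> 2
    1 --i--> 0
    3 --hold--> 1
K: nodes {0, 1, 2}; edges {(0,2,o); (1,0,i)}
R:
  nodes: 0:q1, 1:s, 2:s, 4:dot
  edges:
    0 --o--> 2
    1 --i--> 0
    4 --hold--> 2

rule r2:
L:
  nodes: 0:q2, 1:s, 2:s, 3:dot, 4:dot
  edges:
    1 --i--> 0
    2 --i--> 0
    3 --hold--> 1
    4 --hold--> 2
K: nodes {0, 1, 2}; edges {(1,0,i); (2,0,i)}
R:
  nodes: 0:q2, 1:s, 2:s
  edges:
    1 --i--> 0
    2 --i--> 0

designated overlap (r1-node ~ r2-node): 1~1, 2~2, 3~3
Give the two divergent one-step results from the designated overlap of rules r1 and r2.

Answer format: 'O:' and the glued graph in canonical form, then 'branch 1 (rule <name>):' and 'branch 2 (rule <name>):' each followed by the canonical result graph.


O:
nodes: 0:q1, 1:s, 2:s, 3:dot, 4:q2, 5:dot
edges: (0,2,o); (1,0,i); (1,4,i); (2,4,i); (3,1,hold); (5,2,hold)
branch 1 (rule r1):
nodes: 0:q1, 1:s, 2:s, 4:q2, 5:dot, 6:dot
edges: (0,2,o); (1,0,i); (1,4,i); (2,4,i); (5,2,hold); (6,2,hold)
branch 2 (rule r2):
nodes: 0:q1, 1:s, 2:s, 4:q2
edges: (0,2,o); (1,0,i); (1,4,i); (2,4,i)


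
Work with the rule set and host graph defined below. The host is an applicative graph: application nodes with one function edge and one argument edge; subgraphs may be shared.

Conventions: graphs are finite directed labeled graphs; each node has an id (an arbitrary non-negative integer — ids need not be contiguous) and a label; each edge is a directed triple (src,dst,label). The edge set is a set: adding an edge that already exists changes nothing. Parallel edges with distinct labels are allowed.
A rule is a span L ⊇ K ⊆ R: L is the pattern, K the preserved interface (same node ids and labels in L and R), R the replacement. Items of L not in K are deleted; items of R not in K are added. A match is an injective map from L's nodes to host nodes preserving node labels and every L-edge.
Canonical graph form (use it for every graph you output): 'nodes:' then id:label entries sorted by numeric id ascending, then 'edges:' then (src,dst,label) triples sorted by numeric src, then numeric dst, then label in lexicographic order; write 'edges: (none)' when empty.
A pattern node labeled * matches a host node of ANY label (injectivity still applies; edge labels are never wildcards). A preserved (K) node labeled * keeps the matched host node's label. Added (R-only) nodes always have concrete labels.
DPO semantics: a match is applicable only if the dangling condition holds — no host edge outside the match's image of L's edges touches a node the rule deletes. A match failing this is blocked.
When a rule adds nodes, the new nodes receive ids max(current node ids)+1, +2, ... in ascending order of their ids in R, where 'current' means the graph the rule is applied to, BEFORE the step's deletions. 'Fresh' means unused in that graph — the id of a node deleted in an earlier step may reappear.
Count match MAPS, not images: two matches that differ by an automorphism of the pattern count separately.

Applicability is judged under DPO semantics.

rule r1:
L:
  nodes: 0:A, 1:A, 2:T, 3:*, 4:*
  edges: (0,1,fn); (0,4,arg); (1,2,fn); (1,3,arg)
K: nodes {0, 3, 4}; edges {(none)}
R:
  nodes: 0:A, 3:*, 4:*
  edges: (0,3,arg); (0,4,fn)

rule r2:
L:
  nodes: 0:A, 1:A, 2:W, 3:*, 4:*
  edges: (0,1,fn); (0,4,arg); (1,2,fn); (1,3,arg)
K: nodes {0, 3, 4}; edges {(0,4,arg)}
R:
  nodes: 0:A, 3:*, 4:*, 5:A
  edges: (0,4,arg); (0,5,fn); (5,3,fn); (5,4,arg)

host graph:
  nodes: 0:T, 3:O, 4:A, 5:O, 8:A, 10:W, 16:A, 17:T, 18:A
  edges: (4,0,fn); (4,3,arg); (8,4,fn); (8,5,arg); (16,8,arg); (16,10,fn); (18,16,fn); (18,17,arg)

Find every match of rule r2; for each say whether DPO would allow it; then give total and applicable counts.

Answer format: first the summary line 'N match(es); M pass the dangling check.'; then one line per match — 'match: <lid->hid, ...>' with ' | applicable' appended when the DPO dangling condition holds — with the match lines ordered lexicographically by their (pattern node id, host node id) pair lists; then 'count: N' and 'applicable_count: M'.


1 match(es); 1 pass the dangling check.
match: 0->18, 1->16, 2->10, 3->8, 4->17 | applicable
count: 1
applicable_count: 1


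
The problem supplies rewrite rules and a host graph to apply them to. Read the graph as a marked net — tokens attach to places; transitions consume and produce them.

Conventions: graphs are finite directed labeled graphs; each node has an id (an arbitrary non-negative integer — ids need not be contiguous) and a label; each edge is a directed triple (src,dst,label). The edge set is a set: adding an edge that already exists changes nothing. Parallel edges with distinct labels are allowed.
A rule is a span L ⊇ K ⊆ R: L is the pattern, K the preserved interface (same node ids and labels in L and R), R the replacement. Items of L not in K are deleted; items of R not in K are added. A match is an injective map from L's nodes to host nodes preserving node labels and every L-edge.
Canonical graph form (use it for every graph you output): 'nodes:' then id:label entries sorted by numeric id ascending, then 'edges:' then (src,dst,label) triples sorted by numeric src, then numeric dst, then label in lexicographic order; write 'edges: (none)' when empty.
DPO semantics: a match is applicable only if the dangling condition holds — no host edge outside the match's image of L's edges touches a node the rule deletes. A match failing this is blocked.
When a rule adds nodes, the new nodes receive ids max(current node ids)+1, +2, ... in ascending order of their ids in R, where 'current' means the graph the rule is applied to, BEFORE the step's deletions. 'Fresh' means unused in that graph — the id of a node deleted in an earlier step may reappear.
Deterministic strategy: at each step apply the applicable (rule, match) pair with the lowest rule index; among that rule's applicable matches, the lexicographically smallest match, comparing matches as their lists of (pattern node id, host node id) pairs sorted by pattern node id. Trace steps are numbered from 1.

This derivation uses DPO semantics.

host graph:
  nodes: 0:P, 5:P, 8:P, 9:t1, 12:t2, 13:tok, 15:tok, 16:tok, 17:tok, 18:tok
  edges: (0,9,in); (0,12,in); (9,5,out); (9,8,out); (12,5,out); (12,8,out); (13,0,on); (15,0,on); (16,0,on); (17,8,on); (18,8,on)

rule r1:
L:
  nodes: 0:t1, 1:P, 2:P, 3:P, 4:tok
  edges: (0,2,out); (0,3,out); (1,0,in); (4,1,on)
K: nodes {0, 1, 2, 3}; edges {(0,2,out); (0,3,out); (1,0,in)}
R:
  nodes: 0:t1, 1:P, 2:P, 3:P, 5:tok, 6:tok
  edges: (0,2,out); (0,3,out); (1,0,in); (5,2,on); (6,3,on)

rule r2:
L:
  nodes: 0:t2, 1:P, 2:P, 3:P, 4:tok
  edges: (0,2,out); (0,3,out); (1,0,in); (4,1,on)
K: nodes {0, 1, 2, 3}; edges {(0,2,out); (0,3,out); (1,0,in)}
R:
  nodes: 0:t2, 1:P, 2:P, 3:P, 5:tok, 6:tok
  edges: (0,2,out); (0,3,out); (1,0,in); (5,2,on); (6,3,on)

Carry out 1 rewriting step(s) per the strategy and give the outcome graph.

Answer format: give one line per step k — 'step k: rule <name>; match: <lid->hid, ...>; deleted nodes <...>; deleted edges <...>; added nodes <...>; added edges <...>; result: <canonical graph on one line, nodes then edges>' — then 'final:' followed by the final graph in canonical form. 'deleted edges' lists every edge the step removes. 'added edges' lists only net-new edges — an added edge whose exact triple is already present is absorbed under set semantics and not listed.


step 1: rule r1; match: 0->9, 1->0, 2->5, 3->8, 4->13; deleted nodes 13; deleted edges (13,0,on); added nodes 19, 20; added edges (19,5,on); (20,8,on); result: nodes: 0:P, 5:P, 8:P, 9:t1, 12:t2, 15:tok, 16:tok, 17:tok, 18:tok, 19:tok, 20:tok edges: (0,9,in); (0,12,in); (9,5,out); (9,8,out); (12,5,out); (12,8,out); (15,0,on); (16,0,on); (17,8,on); (18,8,on); (19,5,on); (20,8,on)
final:
nodes: 0:P, 5:P, 8:P, 9:t1, 12:t2, 15:tok, 16:tok, 17:tok, 18:tok, 19:tok, 20:tok
edges: (0,9,in); (0,12,in); (9,5,out); (9,8,out); (12,5,out); (12,8,out); (15,0,on); (16,0,on); (17,8,on); (18,8,on); (19,5,on); (20,8,on)


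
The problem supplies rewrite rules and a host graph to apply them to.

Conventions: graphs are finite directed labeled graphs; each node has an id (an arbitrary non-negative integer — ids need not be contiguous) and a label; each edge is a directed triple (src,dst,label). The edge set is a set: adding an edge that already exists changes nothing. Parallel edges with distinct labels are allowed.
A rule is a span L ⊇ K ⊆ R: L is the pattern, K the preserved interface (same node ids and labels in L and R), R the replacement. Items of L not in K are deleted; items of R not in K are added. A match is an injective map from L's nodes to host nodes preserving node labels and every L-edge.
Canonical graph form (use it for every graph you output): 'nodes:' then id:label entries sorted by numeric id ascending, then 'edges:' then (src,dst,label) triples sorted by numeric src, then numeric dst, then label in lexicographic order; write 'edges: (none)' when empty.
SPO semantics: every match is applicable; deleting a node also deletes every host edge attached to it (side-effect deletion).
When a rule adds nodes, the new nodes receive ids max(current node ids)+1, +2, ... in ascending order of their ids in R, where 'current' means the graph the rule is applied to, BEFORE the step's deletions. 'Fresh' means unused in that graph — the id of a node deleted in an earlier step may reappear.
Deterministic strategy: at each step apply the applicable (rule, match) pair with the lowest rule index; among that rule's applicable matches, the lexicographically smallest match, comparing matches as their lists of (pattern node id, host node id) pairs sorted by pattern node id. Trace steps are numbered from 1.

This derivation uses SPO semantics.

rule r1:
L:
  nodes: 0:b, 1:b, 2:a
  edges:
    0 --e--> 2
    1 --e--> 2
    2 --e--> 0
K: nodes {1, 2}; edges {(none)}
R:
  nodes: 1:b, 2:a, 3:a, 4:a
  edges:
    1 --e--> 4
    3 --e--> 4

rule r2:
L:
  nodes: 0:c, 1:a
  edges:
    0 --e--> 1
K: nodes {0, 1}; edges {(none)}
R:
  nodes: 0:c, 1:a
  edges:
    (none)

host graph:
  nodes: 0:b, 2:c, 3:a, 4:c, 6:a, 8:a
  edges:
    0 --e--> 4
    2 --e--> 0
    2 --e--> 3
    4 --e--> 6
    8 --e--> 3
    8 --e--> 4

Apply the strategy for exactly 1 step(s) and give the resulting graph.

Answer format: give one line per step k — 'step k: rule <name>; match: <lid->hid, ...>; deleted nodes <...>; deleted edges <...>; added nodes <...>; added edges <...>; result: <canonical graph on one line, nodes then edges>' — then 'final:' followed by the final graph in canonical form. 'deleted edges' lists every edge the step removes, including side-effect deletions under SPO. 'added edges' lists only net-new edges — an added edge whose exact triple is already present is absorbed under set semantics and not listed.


step 1: rule r2; match: 0->2, 1->3; deleted nodes (none); deleted edges (2,3,e); added nodes (none); added edges (none); result: nodes: 0:b, 2:c, 3:a, 4:c, 6:a, 8:a edges: (0,4,e); (2,0,e); (4,6,e); (8,3,e); (8,4,e)
final:
nodes: 0:b, 2:c, 3:a, 4:c, 6:a, 8:a
edges: (0,4,e); (2,0,e); (4,6,e); (8,3,e); (8,4,e)


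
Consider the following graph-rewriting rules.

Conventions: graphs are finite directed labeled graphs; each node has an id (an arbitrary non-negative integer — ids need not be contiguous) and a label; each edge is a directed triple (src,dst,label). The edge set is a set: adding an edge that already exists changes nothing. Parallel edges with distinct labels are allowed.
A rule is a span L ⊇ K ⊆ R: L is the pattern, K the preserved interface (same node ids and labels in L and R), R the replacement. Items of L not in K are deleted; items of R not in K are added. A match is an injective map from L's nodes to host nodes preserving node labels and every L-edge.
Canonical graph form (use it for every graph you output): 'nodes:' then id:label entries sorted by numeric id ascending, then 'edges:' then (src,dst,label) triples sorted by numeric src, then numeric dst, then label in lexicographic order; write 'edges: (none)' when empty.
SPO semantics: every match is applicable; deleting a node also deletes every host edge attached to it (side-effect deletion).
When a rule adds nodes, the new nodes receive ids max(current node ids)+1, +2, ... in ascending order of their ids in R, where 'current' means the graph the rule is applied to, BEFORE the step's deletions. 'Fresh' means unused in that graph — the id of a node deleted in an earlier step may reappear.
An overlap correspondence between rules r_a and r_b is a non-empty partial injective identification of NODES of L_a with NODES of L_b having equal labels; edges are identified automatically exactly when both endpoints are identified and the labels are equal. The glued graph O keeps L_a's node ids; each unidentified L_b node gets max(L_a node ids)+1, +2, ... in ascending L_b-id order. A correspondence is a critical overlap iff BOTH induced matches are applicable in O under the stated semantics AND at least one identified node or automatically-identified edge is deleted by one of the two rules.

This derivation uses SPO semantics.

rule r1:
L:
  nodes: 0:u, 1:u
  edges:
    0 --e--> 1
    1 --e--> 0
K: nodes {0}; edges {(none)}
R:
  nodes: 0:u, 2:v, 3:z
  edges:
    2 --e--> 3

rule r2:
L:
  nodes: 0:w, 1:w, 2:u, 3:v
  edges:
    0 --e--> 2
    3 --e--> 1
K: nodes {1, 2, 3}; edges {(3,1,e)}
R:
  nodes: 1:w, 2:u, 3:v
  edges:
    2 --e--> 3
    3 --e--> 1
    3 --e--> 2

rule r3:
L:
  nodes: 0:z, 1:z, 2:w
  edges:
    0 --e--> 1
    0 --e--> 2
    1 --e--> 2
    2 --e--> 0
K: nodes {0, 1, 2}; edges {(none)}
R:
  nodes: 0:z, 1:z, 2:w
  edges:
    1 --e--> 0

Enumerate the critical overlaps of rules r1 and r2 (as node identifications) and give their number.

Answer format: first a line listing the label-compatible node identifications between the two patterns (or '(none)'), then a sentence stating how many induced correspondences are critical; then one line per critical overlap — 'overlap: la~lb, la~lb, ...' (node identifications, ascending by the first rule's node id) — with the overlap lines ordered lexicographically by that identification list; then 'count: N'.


label-compatible node identifications between L(r1) and L(r2): 0~2, 1~2
1 of the induced correspondences is a critical overlap of r1 and r2.
overlap: 1~2
count: 1
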